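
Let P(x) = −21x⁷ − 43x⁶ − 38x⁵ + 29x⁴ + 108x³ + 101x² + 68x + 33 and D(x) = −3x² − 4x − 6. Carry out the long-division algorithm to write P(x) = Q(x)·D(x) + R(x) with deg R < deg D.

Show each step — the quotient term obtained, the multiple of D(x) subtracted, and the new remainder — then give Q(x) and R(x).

Q(x) = 7x⁵ + 5x⁴ − 8x³ − 9x² − 8x − 5; R(x) = 3

Step 1: lead(−21x⁷ − 43x⁶ − 38x⁵ + 29x⁴ + 108x³ + 101x² + 68x + 33) ÷ lead(D) = −21x⁷ ÷ −3x² = 7x⁵. Subtract (7x⁵)·D = −21x⁷ − 28x⁶ − 42x⁵. Remainder: −15x⁶ + 4x⁵ + 29x⁴ + 108x³ + 101x² + 68x + 33.
Step 2: lead(−15x⁶ + 4x⁵ + 29x⁴ + 108x³ + 101x² + 68x + 33) ÷ lead(D) = −15x⁶ ÷ −3x² = 5x⁴. Subtract (5x⁴)·D = −15x⁶ − 20x⁵ − 30x⁴. Remainder: 24x⁵ + 59x⁴ + 108x³ + 101x² + 68x + 33.
Step 3: lead(24x⁵ + 59x⁴ + 108x³ + 101x² + 68x + 33) ÷ lead(D) = 24x⁵ ÷ −3x² = −8x³. Subtract (−8x³)·D = 24x⁵ + 32x⁴ + 48x³. Remainder: 27x⁴ + 60x³ + 101x² + 68x + 33.
Step 4: lead(27x⁴ + 60x³ + 101x² + 68x + 33) ÷ lead(D) = 27x⁴ ÷ −3x² = −9x². Subtract (−9x²)·D = 27x⁴ + 36x³ + 54x². Remainder: 24x³ + 47x² + 68x + 33.
Step 5: lead(24x³ + 47x² + 68x + 33) ÷ lead(D) = 24x³ ÷ −3x² = −8x. Subtract (−8x)·D = 24x³ + 32x² + 48x. Remainder: 15x² + 20x + 33.
Step 6: lead(15x² + 20x + 33) ÷ lead(D) = 15x² ÷ −3x² = −5. Subtract (−5)·D = 15x² + 20x + 30. Remainder: 3.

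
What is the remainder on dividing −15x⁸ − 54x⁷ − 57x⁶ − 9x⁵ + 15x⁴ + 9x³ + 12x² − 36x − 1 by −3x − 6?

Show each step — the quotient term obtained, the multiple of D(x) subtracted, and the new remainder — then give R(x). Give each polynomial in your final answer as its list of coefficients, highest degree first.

R = [-1]

Step 1: lead(−15x⁸ − 54x⁷ − 57x⁶ − 9x⁵ + 15x⁴ + 9x³ + 12x² − 36x − 1) ÷ lead(D) = −15x⁸ ÷ −3x = 5x⁷. Subtract (5x⁷)·D = −15x⁸ − 30x⁷. Remainder: −24x⁷ − 57x⁶ − 9x⁵ + 15x⁴ + 9x³ + 12x² − 36x − 1.
Step 2: lead(−24x⁷ − 57x⁶ − 9x⁵ + 15x⁴ + 9x³ + 12x² − 36x − 1) ÷ lead(D) = −24x⁷ ÷ −3x = 8x⁶. Subtract (8x⁶)·D = −24x⁷ − 48x⁶. Remainder: −9x⁶ − 9x⁵ + 15x⁴ + 9x³ + 12x² − 36x − 1.
Step 3: lead(−9x⁶ − 9x⁵ + 15x⁴ + 9x³ + 12x² − 36x − 1) ÷ lead(D) = −9x⁶ ÷ −3x = 3x⁵. Subtract (3x⁵)·D = −9x⁶ − 18x⁵. Remainder: 9x⁵ + 15x⁴ + 9x³ + 12x² − 36x − 1.
Step 4: lead(9x⁵ + 15x⁴ + 9x³ + 12x² − 36x − 1) ÷ lead(D) = 9x⁵ ÷ −3x = −3x⁴. Subtract (−3x⁴)·D = 9x⁵ + 18x⁴. Remainder: −3x⁴ + 9x³ + 12x² − 36x − 1.
Step 5: lead(−3x⁴ + 9x³ + 12x² − 36x − 1) ÷ lead(D) = −3x⁴ ÷ −3x = x³. Subtract (x³)·D = −3x⁴ − 6x³. Remainder: 15x³ + 12x² − 36x − 1.
Step 6: lead(15x³ + 12x² − 36x − 1) ÷ lead(D) = 15x³ ÷ −3x = −5x². Subtract (−5x²)·D = 15x³ + 30x². Remainder: −18x² − 36x − 1.
Step 7: lead(−18x² − 36x − 1) ÷ lead(D) = −18x² ÷ −3x = 6x. Subtract (6x)·D = −18x² − 36x. Remainder: −1.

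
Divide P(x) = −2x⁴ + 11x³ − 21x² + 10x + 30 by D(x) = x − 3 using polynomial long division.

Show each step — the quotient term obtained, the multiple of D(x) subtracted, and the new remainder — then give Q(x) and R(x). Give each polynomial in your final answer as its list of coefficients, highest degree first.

Step 1: lead(−2x⁴ + 11x³ − 21x² + 10x + 30) ÷ lead(D) = −2x⁴ ÷ x = −2x³. Subtract (−2x³)·D = −2x⁴ + 6x³. Remainder: 5x³ − 21x² + 10x + 30.
Step 2: lead(5x³ − 21x² + 10x + 30) ÷ lead(D) = 5x³ ÷ x = 5x². Subtract (5x²)·D = 5x³ − 15x². Remainder: −6x² + 10x + 30.
Step 3: lead(−6x² + 10x + 30) ÷ lead(D) = −6x² ÷ x = −6x. Subtract (−6x)·D = −6x² + 18x. Remainder: −8x + 30.
Step 4: lead(−8x + 30) ÷ lead(D) = −8x ÷ x = −8. Subtract (−8)·D = −8x + 24. Remainder: 6.

Q = [-2, 5, -6, -8]; R = [6]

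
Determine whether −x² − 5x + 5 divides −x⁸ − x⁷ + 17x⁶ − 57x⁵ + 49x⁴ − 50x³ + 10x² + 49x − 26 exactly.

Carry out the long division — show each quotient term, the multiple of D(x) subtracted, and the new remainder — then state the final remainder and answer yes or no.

Step 1: lead(−x⁸ − x⁷ + 17x⁶ − 57x⁵ + 49x⁴ − 50x³ + 10x² + 49x − 26) ÷ lead(D) = −x⁸ ÷ −x² = x⁶. Subtract (x⁶)·D = −x⁸ − 5x⁷ + 5x⁶. Remainder: 4x⁷ + 12x⁶ − 57x⁵ + 49x⁴ − 50x³ + 10x² + 49x − 26.
Step 2: lead(4x⁷ + 12x⁶ − 57x⁵ + 49x⁴ − 50x³ + 10x² + 49x − 26) ÷ lead(D) = 4x⁷ ÷ −x² = −4x⁵. Subtract (−4x⁵)·D = 4x⁷ + 20x⁶ − 20x⁵. Remainder: −8x⁶ − 37x⁵ + 49x⁴ − 50x³ + 10x² + 49x − 26.
Step 3: lead(−8x⁶ − 37x⁵ + 49x⁴ − 50x³ + 10x² + 49x − 26) ÷ lead(D) = −8x⁶ ÷ −x² = 8x⁴. Subtract (8x⁴)·D = −8x⁶ − 40x⁵ + 40x⁴. Remainder: 3x⁵ + 9x⁴ − 50x³ + 10x² + 49x − 26.
Step 4: lead(3x⁵ + 9x⁴ − 50x³ + 10x² + 49x − 26) ÷ lead(D) = 3x⁵ ÷ −x² = −3x³. Subtract (−3x³)·D = 3x⁵ + 15x⁴ − 15x³. Remainder: −6x⁴ − 35x³ + 10x² + 49x − 26.
Step 5: lead(−6x⁴ − 35x³ + 10x² + 49x − 26) ÷ lead(D) = −6x⁴ ÷ −x² = 6x². Subtract (6x²)·D = −6x⁴ − 30x³ + 30x². Remainder: −5x³ − 20x² + 49x − 26.
Step 6: lead(−5x³ − 20x² + 49x − 26) ÷ lead(D) = −5x³ ÷ −x² = 5x. Subtract (5x)·D = −5x³ − 25x² + 25x. Remainder: 5x² + 24x − 26.
Step 7: lead(5x² + 24x − 26) ÷ lead(D) = 5x² ÷ −x² = −5. Subtract (−5)·D = 5x² + 25x − 25. Remainder: −x − 1.

R(x) = −x − 1, so D(x) is not a factor of P(x). no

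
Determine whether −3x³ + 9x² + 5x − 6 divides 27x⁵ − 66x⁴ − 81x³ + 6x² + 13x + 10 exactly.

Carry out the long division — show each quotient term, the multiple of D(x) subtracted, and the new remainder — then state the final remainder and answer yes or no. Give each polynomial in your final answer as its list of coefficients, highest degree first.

Step 1: lead(27x⁵ − 66x⁴ − 81x³ + 6x² + 13x + 10) ÷ lead(D) = 27x⁵ ÷ −3x³ = −9x². Subtract (−9x²)·D = 27x⁵ − 81x⁴ − 45x³ + 54x². Remainder: 15x⁴ − 36x³ − 48x² + 13x + 10.
Step 2: lead(15x⁴ − 36x³ − 48x² + 13x + 10) ÷ lead(D) = 15x⁴ ÷ −3x³ = −5x. Subtract (−5x)·D = 15x⁴ − 45x³ − 25x² + 30x. Remainder: 9x³ − 23x² − 17x + 10.
Step 3: lead(9x³ − 23x² − 17x + 10) ÷ lead(D) = 9x³ ÷ −3x³ = −3. Subtract (−3)·D = 9x³ − 27x² − 15x + 18. Remainder: 4x² − 2x − 8.

R = [4, -2, -8], so D(x) is not a factor of P(x). no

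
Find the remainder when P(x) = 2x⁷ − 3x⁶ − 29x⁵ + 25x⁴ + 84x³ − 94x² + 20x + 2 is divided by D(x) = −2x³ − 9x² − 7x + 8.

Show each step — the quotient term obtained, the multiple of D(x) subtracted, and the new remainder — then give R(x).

R(x) = −x² − 4x + 2

Step 1: lead(2x⁷ − 3x⁶ − 29x⁵ + 25x⁴ + 84x³ − 94x² + 20x + 2) ÷ lead(D) = 2x⁷ ÷ −2x³ = −x⁴. Subtract (−x⁴)·D = 2x⁷ + 9x⁶ + 7x⁵ − 8x⁴. Remainder: −12x⁶ − 36x⁵ + 33x⁴ + 84x³ − 94x² + 20x + 2.
Step 2: lead(−12x⁶ − 36x⁵ + 33x⁴ + 84x³ − 94x² + 20x + 2) ÷ lead(D) = −12x⁶ ÷ −2x³ = 6x³. Subtract (6x³)·D = −12x⁶ − 54x⁵ − 42x⁴ + 48x³. Remainder: 18x⁵ + 75x⁴ + 36x³ − 94x² + 20x + 2.
Step 3: lead(18x⁵ + 75x⁴ + 36x³ − 94x² + 20x + 2) ÷ lead(D) = 18x⁵ ÷ −2x³ = −9x². Subtract (−9x²)·D = 18x⁵ + 81x⁴ + 63x³ − 72x². Remainder: −6x⁴ − 27x³ − 22x² + 20x + 2.
Step 4: lead(−6x⁴ − 27x³ − 22x² + 20x + 2) ÷ lead(D) = −6x⁴ ÷ −2x³ = 3x. Subtract (3x)·D = −6x⁴ − 27x³ − 21x² + 24x. Remainder: −x² − 4x + 2.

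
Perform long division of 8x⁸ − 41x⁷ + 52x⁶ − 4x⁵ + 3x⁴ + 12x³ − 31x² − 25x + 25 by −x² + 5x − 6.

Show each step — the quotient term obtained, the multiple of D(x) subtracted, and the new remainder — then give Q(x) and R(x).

Step 1: lead(8x⁸ − 41x⁷ + 52x⁶ − 4x⁵ + 3x⁴ + 12x³ − 31x² − 25x + 25) ÷ lead(D) = 8x⁸ ÷ −x² = −8x⁶. Subtract (−8x⁶)·D = 8x⁸ − 40x⁷ + 48x⁶. Remainder: −x⁷ + 4x⁶ − 4x⁵ + 3x⁴ + 12x³ − 31x² − 25x + 25.
Step 2: lead(−x⁷ + 4x⁶ − 4x⁵ + 3x⁴ + 12x³ − 31x² − 25x + 25) ÷ lead(D) = −x⁷ ÷ −x² = x⁵. Subtract (x⁵)·D = −x⁷ + 5x⁶ − 6x⁵. Remainder: −x⁶ + 2x⁵ + 3x⁴ + 12x³ − 31x² − 25x + 25.
Step 3: lead(−x⁶ + 2x⁵ + 3x⁴ + 12x³ − 31x² − 25x + 25) ÷ lead(D) = −x⁶ ÷ −x² = x⁴. Subtract (x⁴)·D = −x⁶ + 5x⁵ − 6x⁴. Remainder: −3x⁵ + 9x⁴ + 12x³ − 31x² − 25x + 25.
Step 4: lead(−3x⁵ + 9x⁴ + 12x³ − 31x² − 25x + 25) ÷ lead(D) = −3x⁵ ÷ −x² = 3x³. Subtract (3x³)·D = −3x⁵ + 15x⁴ − 18x³. Remainder: −6x⁴ + 30x³ − 31x² − 25x + 25.
Step 5: lead(−6x⁴ + 30x³ − 31x² − 25x + 25) ÷ lead(D) = −6x⁴ ÷ −x² = 6x². Subtract (6x²)·D = −6x⁴ + 30x³ − 36x². Remainder: 5x² − 25x + 25.
Step 6: lead(5x² − 25x + 25) ÷ lead(D) = 5x² ÷ −x² = −5. Subtract (−5)·D = 5x² − 25x + 30. Remainder: −5.

Q(x) = −8x⁶ + x⁵ + x⁴ + 3x³ + 6x² − 5; R(x) = −5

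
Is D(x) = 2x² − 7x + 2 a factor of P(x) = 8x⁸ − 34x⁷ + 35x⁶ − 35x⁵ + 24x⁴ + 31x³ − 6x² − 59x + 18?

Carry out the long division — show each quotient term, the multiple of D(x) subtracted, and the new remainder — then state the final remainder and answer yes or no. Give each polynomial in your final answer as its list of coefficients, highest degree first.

Step 1: lead(8x⁸ − 34x⁷ + 35x⁶ − 35x⁵ + 24x⁴ + 31x³ − 6x² − 59x + 18) ÷ lead(D) = 8x⁸ ÷ 2x² = 4x⁶. Subtract (4x⁶)·D = 8x⁸ − 28x⁷ + 8x⁶. Remainder: −6x⁷ + 27x⁶ − 35x⁵ + 24x⁴ + 31x³ − 6x² − 59x + 18.
Step 2: lead(−6x⁷ + 27x⁶ − 35x⁵ + 24x⁴ + 31x³ − 6x² − 59x + 18) ÷ lead(D) = −6x⁷ ÷ 2x² = −3x⁵. Subtract (−3x⁵)·D = −6x⁷ + 21x⁶ − 6x⁵. Remainder: 6x⁶ − 29x⁵ + 24x⁴ + 31x³ − 6x² − 59x + 18.
Step 3: lead(6x⁶ − 29x⁵ + 24x⁴ + 31x³ − 6x² − 59x + 18) ÷ lead(D) = 6x⁶ ÷ 2x² = 3x⁴. Subtract (3x⁴)·D = 6x⁶ − 21x⁵ + 6x⁴. Remainder: −8x⁵ + 18x⁴ + 31x³ − 6x² − 59x + 18.
Step 4: lead(−8x⁵ + 18x⁴ + 31x³ − 6x² − 59x + 18) ÷ lead(D) = −8x⁵ ÷ 2x² = −4x³. Subtract (−4x³)·D = −8x⁵ + 28x⁴ − 8x³. Remainder: −10x⁴ + 39x³ − 6x² − 59x + 18.
Step 5: lead(−10x⁴ + 39x³ − 6x² − 59x + 18) ÷ lead(D) = −10x⁴ ÷ 2x² = −5x². Subtract (−5x²)·D = −10x⁴ + 35x³ − 10x². Remainder: 4x³ + 4x² − 59x + 18.
Step 6: lead(4x³ + 4x² − 59x + 18) ÷ lead(D) = 4x³ ÷ 2x² = 2x. Subtract (2x)·D = 4x³ − 14x² + 4x. Remainder: 18x² − 63x + 18.
Step 7: lead(18x² − 63x + 18) ÷ lead(D) = 18x² ÷ 2x² = 9. Subtract (9)·D = 18x² − 63x + 18. Remainder: 0.

R = [0], so D(x) is a factor of P(x). yes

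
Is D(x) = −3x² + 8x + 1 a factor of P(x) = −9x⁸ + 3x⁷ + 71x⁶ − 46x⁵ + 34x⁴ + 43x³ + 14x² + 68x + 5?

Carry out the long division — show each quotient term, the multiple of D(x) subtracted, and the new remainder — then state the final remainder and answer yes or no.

R(x) = −3, so D(x) is not a factor of P(x). no

Step 1: lead(−9x⁸ + 3x⁷ + 71x⁶ − 46x⁵ + 34x⁴ + 43x³ + 14x² + 68x + 5) ÷ lead(D) = −9x⁸ ÷ −3x² = 3x⁶. Subtract (3x⁶)·D = −9x⁸ + 24x⁷ + 3x⁶. Remainder: −21x⁷ + 68x⁶ − 46x⁵ + 34x⁴ + 43x³ + 14x² + 68x + 5.
Step 2: lead(−21x⁷ + 68x⁶ − 46x⁵ + 34x⁴ + 43x³ + 14x² + 68x + 5) ÷ lead(D) = −21x⁷ ÷ −3x² = 7x⁵. Subtract (7x⁵)·D = −21x⁷ + 56x⁶ + 7x⁵. Remainder: 12x⁶ − 53x⁵ + 34x⁴ + 43x³ + 14x² + 68x + 5.
Step 3: lead(12x⁶ − 53x⁵ + 34x⁴ + 43x³ + 14x² + 68x + 5) ÷ lead(D) = 12x⁶ ÷ −3x² = −4x⁴. Subtract (−4x⁴)·D = 12x⁶ − 32x⁵ − 4x⁴. Remainder: −21x⁵ + 38x⁴ + 43x³ + 14x² + 68x + 5.
Step 4: lead(−21x⁵ + 38x⁴ + 43x³ + 14x² + 68x + 5) ÷ lead(D) = −21x⁵ ÷ −3x² = 7x³. Subtract (7x³)·D = −21x⁵ + 56x⁴ + 7x³. Remainder: −18x⁴ + 36x³ + 14x² + 68x + 5.
Step 5: lead(−18x⁴ + 36x³ + 14x² + 68x + 5) ÷ lead(D) = −18x⁴ ÷ −3x² = 6x². Subtract (6x²)·D = −18x⁴ + 48x³ + 6x². Remainder: −12x³ + 8x² + 68x + 5.
Step 6: lead(−12x³ + 8x² + 68x + 5) ÷ lead(D) = −12x³ ÷ −3x² = 4x. Subtract (4x)·D = −12x³ + 32x² + 4x. Remainder: −24x² + 64x + 5.
Step 7: lead(−24x² + 64x + 5) ÷ lead(D) = −24x² ÷ −3x² = 8. Subtract (8)·D = −24x² + 64x + 8. Remainder: −3.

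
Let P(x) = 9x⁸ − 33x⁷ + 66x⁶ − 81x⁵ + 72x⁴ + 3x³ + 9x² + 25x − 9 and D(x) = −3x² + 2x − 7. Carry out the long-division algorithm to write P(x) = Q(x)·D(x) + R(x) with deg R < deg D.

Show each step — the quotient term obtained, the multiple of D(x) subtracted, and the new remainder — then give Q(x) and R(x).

Q(x) = −3x⁶ + 9x⁵ − 9x⁴ − 3x² − 3x + 2; R(x) = 5

Step 1: lead(9x⁸ − 33x⁷ + 66x⁶ − 81x⁵ + 72x⁴ + 3x³ + 9x² + 25x − 9) ÷ lead(D) = 9x⁸ ÷ −3x² = −3x⁶. Subtract (−3x⁶)·D = 9x⁸ − 6x⁷ + 21x⁶. Remainder: −27x⁷ + 45x⁶ − 81x⁵ + 72x⁴ + 3x³ + 9x² + 25x − 9.
Step 2: lead(−27x⁷ + 45x⁶ − 81x⁵ + 72x⁴ + 3x³ + 9x² + 25x − 9) ÷ lead(D) = −27x⁷ ÷ −3x² = 9x⁵. Subtract (9x⁵)·D = −27x⁷ + 18x⁶ − 63x⁵. Remainder: 27x⁶ − 18x⁵ + 72x⁴ + 3x³ + 9x² + 25x − 9.
Step 3: lead(27x⁶ − 18x⁵ + 72x⁴ + 3x³ + 9x² + 25x − 9) ÷ lead(D) = 27x⁶ ÷ −3x² = −9x⁴. Subtract (−9x⁴)·D = 27x⁶ − 18x⁵ + 63x⁴. Remainder: 9x⁴ + 3x³ + 9x² + 25x − 9.
Step 4: lead(9x⁴ + 3x³ + 9x² + 25x − 9) ÷ lead(D) = 9x⁴ ÷ −3x² = −3x². Subtract (−3x²)·D = 9x⁴ − 6x³ + 21x². Remainder: 9x³ − 12x² + 25x − 9.
Step 5: lead(9x³ − 12x² + 25x − 9) ÷ lead(D) = 9x³ ÷ −3x² = −3x. Subtract (−3x)·D = 9x³ − 6x² + 21x. Remainder: −6x² + 4x − 9.
Step 6: lead(−6x² + 4x − 9) ÷ lead(D) = −6x² ÷ −3x² = 2. Subtract (2)·D = −6x² + 4x − 14. Remainder: 5.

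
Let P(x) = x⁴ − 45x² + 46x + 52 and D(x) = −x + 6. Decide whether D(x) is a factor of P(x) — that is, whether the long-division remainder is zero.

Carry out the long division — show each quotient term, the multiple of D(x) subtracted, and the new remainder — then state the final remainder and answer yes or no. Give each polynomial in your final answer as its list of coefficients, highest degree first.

Step 1: lead(x⁴ − 45x² + 46x + 52) ÷ lead(D) = x⁴ ÷ −x = −x³. Subtract (−x³)·D = x⁴ − 6x³. Remainder: 6x³ − 45x² + 46x + 52.
Step 2: lead(6x³ − 45x² + 46x + 52) ÷ lead(D) = 6x³ ÷ −x = −6x². Subtract (−6x²)·D = 6x³ − 36x². Remainder: −9x² + 46x + 52.
Step 3: lead(−9x² + 46x + 52) ÷ lead(D) = −9x² ÷ −x = 9x. Subtract (9x)·D = −9x² + 54x. Remainder: −8x + 52.
Step 4: lead(−8x + 52) ÷ lead(D) = −8x ÷ −x = 8. Subtract (8)·D = −8x + 48. Remainder: 4.

R = [4], so D(x) is not a factor of P(x). no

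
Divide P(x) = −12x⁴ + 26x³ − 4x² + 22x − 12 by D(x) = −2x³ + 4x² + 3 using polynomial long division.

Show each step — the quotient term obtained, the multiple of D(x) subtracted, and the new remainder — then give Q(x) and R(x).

Q(x) = 6x − 1; R(x) = 4x − 9

Step 1: lead(−12x⁴ + 26x³ − 4x² + 22x − 12) ÷ lead(D) = −12x⁴ ÷ −2x³ = 6x. Subtract (6x)·D = −12x⁴ + 24x³ + 18x. Remainder: 2x³ − 4x² + 4x − 12.
Step 2: lead(2x³ − 4x² + 4x − 12) ÷ lead(D) = 2x³ ÷ −2x³ = −1. Subtract (−1)·D = 2x³ − 4x² − 3. Remainder: 4x − 9.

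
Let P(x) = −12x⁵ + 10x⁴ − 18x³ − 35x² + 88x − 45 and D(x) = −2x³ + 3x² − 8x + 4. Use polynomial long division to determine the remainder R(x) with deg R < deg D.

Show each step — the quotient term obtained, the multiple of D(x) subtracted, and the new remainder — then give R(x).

Step 1: lead(−12x⁵ + 10x⁴ − 18x³ − 35x² + 88x − 45) ÷ lead(D) = −12x⁵ ÷ −2x³ = 6x². Subtract (6x²)·D = −12x⁵ + 18x⁴ − 48x³ + 24x². Remainder: −8x⁴ + 30x³ − 59x² + 88x − 45.
Step 2: lead(−8x⁴ + 30x³ − 59x² + 88x − 45) ÷ lead(D) = −8x⁴ ÷ −2x³ = 4x. Subtract (4x)·D = −8x⁴ + 12x³ − 32x² + 16x. Remainder: 18x³ − 27x² + 72x − 45.
Step 3: lead(18x³ − 27x² + 72x − 45) ÷ lead(D) = 18x³ ÷ −2x³ = −9. Subtract (−9)·D = 18x³ − 27x² + 72x − 36. Remainder: −9.

R(x) = −9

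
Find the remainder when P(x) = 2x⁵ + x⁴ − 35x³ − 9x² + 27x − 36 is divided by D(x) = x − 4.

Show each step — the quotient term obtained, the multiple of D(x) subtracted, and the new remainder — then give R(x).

Step 1: lead(2x⁵ + x⁴ − 35x³ − 9x² + 27x − 36) ÷ lead(D) = 2x⁵ ÷ x = 2x⁴. Subtract (2x⁴)·D = 2x⁵ − 8x⁴. Remainder: 9x⁴ − 35x³ − 9x² + 27x − 36.
Step 2: lead(9x⁴ − 35x³ − 9x² + 27x − 36) ÷ lead(D) = 9x⁴ ÷ x = 9x³. Subtract (9x³)·D = 9x⁴ − 36x³. Remainder: x³ − 9x² + 27x − 36.
Step 3: lead(x³ − 9x² + 27x − 36) ÷ lead(D) = x³ ÷ x = x². Subtract (x²)·D = x³ − 4x². Remainder: −5x² + 27x − 36.
Step 4: lead(−5x² + 27x − 36) ÷ lead(D) = −5x² ÷ x = −5x. Subtract (−5x)·D = −5x² + 20x. Remainder: 7x − 36.
Step 5: lead(7x − 36) ÷ lead(D) = 7x ÷ x = 7. Subtract (7)·D = 7x − 28. Remainder: −8.

R(x) = −8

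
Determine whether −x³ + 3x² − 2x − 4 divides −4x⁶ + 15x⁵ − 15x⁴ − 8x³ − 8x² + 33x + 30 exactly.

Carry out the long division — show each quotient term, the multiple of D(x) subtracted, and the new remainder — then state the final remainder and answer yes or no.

R(x) = 9x − 2, so D(x) is not a factor of P(x). no

Step 1: lead(−4x⁶ + 15x⁵ − 15x⁴ − 8x³ − 8x² + 33x + 30) ÷ lead(D) = −4x⁶ ÷ −x³ = 4x³. Subtract (4x³)·D = −4x⁶ + 12x⁵ − 8x⁴ − 16x³. Remainder: 3x⁵ − 7x⁴ + 8x³ − 8x² + 33x + 30.
Step 2: lead(3x⁵ − 7x⁴ + 8x³ − 8x² + 33x + 30) ÷ lead(D) = 3x⁵ ÷ −x³ = −3x². Subtract (−3x²)·D = 3x⁵ − 9x⁴ + 6x³ + 12x². Remainder: 2x⁴ + 2x³ − 20x² + 33x + 30.
Step 3: lead(2x⁴ + 2x³ − 20x² + 33x + 30) ÷ lead(D) = 2x⁴ ÷ −x³ = −2x. Subtract (−2x)·D = 2x⁴ − 6x³ + 4x² + 8x. Remainder: 8x³ − 24x² + 25x + 30.
Step 4: lead(8x³ − 24x² + 25x + 30) ÷ lead(D) = 8x³ ÷ −x³ = −8. Subtract (−8)·D = 8x³ − 24x² + 16x + 32. Remainder: 9x − 2.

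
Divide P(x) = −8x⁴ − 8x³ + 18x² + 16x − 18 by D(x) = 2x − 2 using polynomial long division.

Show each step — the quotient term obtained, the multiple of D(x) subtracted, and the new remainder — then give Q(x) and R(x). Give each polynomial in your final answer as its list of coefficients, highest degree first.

Step 1: lead(−8x⁴ − 8x³ + 18x² + 16x − 18) ÷ lead(D) = −8x⁴ ÷ 2x = −4x³. Subtract (−4x³)·D = −8x⁴ + 8x³. Remainder: −16x³ + 18x² + 16x − 18.
Step 2: lead(−16x³ + 18x² + 16x − 18) ÷ lead(D) = −16x³ ÷ 2x = −8x². Subtract (−8x²)·D = −16x³ + 16x². Remainder: 2x² + 16x − 18.
Step 3: lead(2x² + 16x − 18) ÷ lead(D) = 2x² ÷ 2x = x. Subtract (x)·D = 2x² − 2x. Remainder: 18x − 18.
Step 4: lead(18x − 18) ÷ lead(D) = 18x ÷ 2x = 9. Subtract (9)·D = 18x − 18. Remainder: 0.

Q = [-4, -8, 1, 9]; R = [0]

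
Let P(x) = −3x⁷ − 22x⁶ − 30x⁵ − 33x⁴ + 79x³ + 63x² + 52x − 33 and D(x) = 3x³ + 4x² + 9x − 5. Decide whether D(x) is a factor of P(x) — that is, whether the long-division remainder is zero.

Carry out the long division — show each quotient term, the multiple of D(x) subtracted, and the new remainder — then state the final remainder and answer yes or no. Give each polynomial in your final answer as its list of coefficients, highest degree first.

R = [7], so D(x) is not a factor of P(x). no

Step 1: lead(−3x⁷ − 22x⁶ − 30x⁵ − 33x⁴ + 79x³ + 63x² + 52x − 33) ÷ lead(D) = −3x⁷ ÷ 3x³ = −x⁴. Subtract (−x⁴)·D = −3x⁷ − 4x⁶ − 9x⁵ + 5x⁴. Remainder: −18x⁶ − 21x⁵ − 38x⁴ + 79x³ + 63x² + 52x − 33.
Step 2: lead(−18x⁶ − 21x⁵ − 38x⁴ + 79x³ + 63x² + 52x − 33) ÷ lead(D) = −18x⁶ ÷ 3x³ = −6x³. Subtract (−6x³)·D = −18x⁶ − 24x⁵ − 54x⁴ + 30x³. Remainder: 3x⁵ + 16x⁴ + 49x³ + 63x² + 52x − 33.
Step 3: lead(3x⁵ + 16x⁴ + 49x³ + 63x² + 52x − 33) ÷ lead(D) = 3x⁵ ÷ 3x³ = x². Subtract (x²)·D = 3x⁵ + 4x⁴ + 9x³ − 5x². Remainder: 12x⁴ + 40x³ + 68x² + 52x − 33.
Step 4: lead(12x⁴ + 40x³ + 68x² + 52x − 33) ÷ lead(D) = 12x⁴ ÷ 3x³ = 4x. Subtract (4x)·D = 12x⁴ + 16x³ + 36x² − 20x. Remainder: 24x³ + 32x² + 72x − 33.
Step 5: lead(24x³ + 32x² + 72x − 33) ÷ lead(D) = 24x³ ÷ 3x³ = 8. Subtract (8)·D = 24x³ + 32x² + 72x − 40. Remainder: 7.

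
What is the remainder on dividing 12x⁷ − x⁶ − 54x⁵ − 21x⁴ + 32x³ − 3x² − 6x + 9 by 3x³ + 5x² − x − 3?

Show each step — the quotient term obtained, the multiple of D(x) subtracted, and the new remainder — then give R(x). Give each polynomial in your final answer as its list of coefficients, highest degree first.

R = [0]

Step 1: lead(12x⁷ − x⁶ − 54x⁵ − 21x⁴ + 32x³ − 3x² − 6x + 9) ÷ lead(D) = 12x⁷ ÷ 3x³ = 4x⁴. Subtract (4x⁴)·D = 12x⁷ + 20x⁶ − 4x⁵ − 12x⁴. Remainder: −21x⁶ − 50x⁵ − 9x⁴ + 32x³ − 3x² − 6x + 9.
Step 2: lead(−21x⁶ − 50x⁵ − 9x⁴ + 32x³ − 3x² − 6x + 9) ÷ lead(D) = −21x⁶ ÷ 3x³ = −7x³. Subtract (−7x³)·D = −21x⁶ − 35x⁵ + 7x⁴ + 21x³. Remainder: −15x⁵ − 16x⁴ + 11x³ − 3x² − 6x + 9.
Step 3: lead(−15x⁵ − 16x⁴ + 11x³ − 3x² − 6x + 9) ÷ lead(D) = −15x⁵ ÷ 3x³ = −5x². Subtract (−5x²)·D = −15x⁵ − 25x⁴ + 5x³ + 15x². Remainder: 9x⁴ + 6x³ − 18x² − 6x + 9.
Step 4: lead(9x⁴ + 6x³ − 18x² − 6x + 9) ÷ lead(D) = 9x⁴ ÷ 3x³ = 3x. Subtract (3x)·D = 9x⁴ + 15x³ − 3x² − 9x. Remainder: −9x³ − 15x² + 3x + 9.
Step 5: lead(−9x³ − 15x² + 3x + 9) ÷ lead(D) = −9x³ ÷ 3x³ = −3. Subtract (−3)·D = −9x³ − 15x² + 3x + 9. Remainder: 0.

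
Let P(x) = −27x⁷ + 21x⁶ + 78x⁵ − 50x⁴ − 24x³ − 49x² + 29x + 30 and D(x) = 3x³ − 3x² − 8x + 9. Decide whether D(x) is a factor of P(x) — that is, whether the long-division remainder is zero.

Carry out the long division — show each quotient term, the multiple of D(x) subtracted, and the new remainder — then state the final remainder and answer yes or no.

Step 1: lead(−27x⁷ + 21x⁶ + 78x⁵ − 50x⁴ − 24x³ − 49x² + 29x + 30) ÷ lead(D) = −27x⁷ ÷ 3x³ = −9x⁴. Subtract (−9x⁴)·D = −27x⁷ + 27x⁶ + 72x⁵ − 81x⁴. Remainder: −6x⁶ + 6x⁵ + 31x⁴ − 24x³ − 49x² + 29x + 30.
Step 2: lead(−6x⁶ + 6x⁵ + 31x⁴ − 24x³ − 49x² + 29x + 30) ÷ lead(D) = −6x⁶ ÷ 3x³ = −2x³. Subtract (−2x³)·D = −6x⁶ + 6x⁵ + 16x⁴ − 18x³. Remainder: 15x⁴ − 6x³ − 49x² + 29x + 30.
Step 3: lead(15x⁴ − 6x³ − 49x² + 29x + 30) ÷ lead(D) = 15x⁴ ÷ 3x³ = 5x. Subtract (5x)·D = 15x⁴ − 15x³ − 40x² + 45x. Remainder: 9x³ − 9x² − 16x + 30.
Step 4: lead(9x³ − 9x² − 16x + 30) ÷ lead(D) = 9x³ ÷ 3x³ = 3. Subtract (3)·D = 9x³ − 9x² − 24x + 27. Remainder: 8x + 3.

R(x) = 8x + 3, so D(x) is not a factor of P(x). no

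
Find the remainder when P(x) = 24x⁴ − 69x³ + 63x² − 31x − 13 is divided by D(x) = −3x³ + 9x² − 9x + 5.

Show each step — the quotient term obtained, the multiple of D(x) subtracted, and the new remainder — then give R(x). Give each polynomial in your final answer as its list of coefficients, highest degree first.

R = [-8]

Step 1: lead(24x⁴ − 69x³ + 63x² − 31x − 13) ÷ lead(D) = 24x⁴ ÷ −3x³ = −8x. Subtract (−8x)·D = 24x⁴ − 72x³ + 72x² − 40x. Remainder: 3x³ − 9x² + 9x − 13.
Step 2: lead(3x³ − 9x² + 9x − 13) ÷ lead(D) = 3x³ ÷ −3x³ = −1. Subtract (−1)·D = 3x³ − 9x² + 9x − 5. Remainder: −8.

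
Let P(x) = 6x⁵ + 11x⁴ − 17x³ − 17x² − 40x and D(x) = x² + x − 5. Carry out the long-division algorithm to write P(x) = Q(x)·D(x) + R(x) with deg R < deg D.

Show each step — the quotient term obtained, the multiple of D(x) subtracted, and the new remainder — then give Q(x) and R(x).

Step 1: lead(6x⁵ + 11x⁴ − 17x³ − 17x² − 40x) ÷ lead(D) = 6x⁵ ÷ x² = 6x³. Subtract (6x³)·D = 6x⁵ + 6x⁴ − 30x³. Remainder: 5x⁴ + 13x³ − 17x² − 40x.
Step 2: lead(5x⁴ + 13x³ − 17x² − 40x) ÷ lead(D) = 5x⁴ ÷ x² = 5x². Subtract (5x²)·D = 5x⁴ + 5x³ − 25x². Remainder: 8x³ + 8x² − 40x.
Step 3: lead(8x³ + 8x² − 40x) ÷ lead(D) = 8x³ ÷ x² = 8x. Subtract (8x)·D = 8x³ + 8x² − 40x. Remainder: 0.

Q(x) = 6x³ + 5x² + 8x; R(x) = 0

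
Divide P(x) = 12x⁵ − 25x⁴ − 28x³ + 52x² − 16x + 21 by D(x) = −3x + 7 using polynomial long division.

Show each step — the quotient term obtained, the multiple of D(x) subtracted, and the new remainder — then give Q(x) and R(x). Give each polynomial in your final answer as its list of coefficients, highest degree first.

Step 1: lead(12x⁵ − 25x⁴ − 28x³ + 52x² − 16x + 21) ÷ lead(D) = 12x⁵ ÷ −3x = −4x⁴. Subtract (−4x⁴)·D = 12x⁵ − 28x⁴. Remainder: 3x⁴ − 28x³ + 52x² − 16x + 21.
Step 2: lead(3x⁴ − 28x³ + 52x² − 16x + 21) ÷ lead(D) = 3x⁴ ÷ −3x = −x³. Subtract (−x³)·D = 3x⁴ − 7x³. Remainder: −21x³ + 52x² − 16x + 21.
Step 3: lead(−21x³ + 52x² − 16x + 21) ÷ lead(D) = −21x³ ÷ −3x = 7x². Subtract (7x²)·D = −21x³ + 49x². Remainder: 3x² − 16x + 21.
Step 4: lead(3x² − 16x + 21) ÷ lead(D) = 3x² ÷ −3x = −x. Subtract (−x)·D = 3x² − 7x. Remainder: −9x + 21.
Step 5: lead(−9x + 21) ÷ lead(D) = −9x ÷ −3x = 3. Subtract (3)·D = −9x + 21. Remainder: 0.

Q = [-4, -1, 7, -1, 3]; R = [0]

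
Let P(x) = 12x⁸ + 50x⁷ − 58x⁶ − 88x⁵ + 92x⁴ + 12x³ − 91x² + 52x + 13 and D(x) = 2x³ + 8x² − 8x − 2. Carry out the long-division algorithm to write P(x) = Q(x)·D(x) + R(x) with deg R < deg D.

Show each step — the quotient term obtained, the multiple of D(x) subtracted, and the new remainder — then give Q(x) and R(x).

Step 1: lead(12x⁸ + 50x⁷ − 58x⁶ − 88x⁵ + 92x⁴ + 12x³ − 91x² + 52x + 13) ÷ lead(D) = 12x⁸ ÷ 2x³ = 6x⁵. Subtract (6x⁵)·D = 12x⁸ + 48x⁷ − 48x⁶ − 12x⁵. Remainder: 2x⁷ − 10x⁶ − 76x⁵ + 92x⁴ + 12x³ − 91x² + 52x + 13.
Step 2: lead(2x⁷ − 10x⁶ − 76x⁵ + 92x⁴ + 12x³ − 91x² + 52x + 13) ÷ lead(D) = 2x⁷ ÷ 2x³ = x⁴. Subtract (x⁴)·D = 2x⁷ + 8x⁶ − 8x⁵ − 2x⁴. Remainder: −18x⁶ − 68x⁵ + 94x⁴ + 12x³ − 91x² + 52x + 13.
Step 3: lead(−18x⁶ − 68x⁵ + 94x⁴ + 12x³ − 91x² + 52x + 13) ÷ lead(D) = −18x⁶ ÷ 2x³ = −9x³. Subtract (−9x³)·D = −18x⁶ − 72x⁵ + 72x⁴ + 18x³. Remainder: 4x⁵ + 22x⁴ − 6x³ − 91x² + 52x + 13.
Step 4: lead(4x⁵ + 22x⁴ − 6x³ − 91x² + 52x + 13) ÷ lead(D) = 4x⁵ ÷ 2x³ = 2x². Subtract (2x²)·D = 4x⁵ + 16x⁴ − 16x³ − 4x². Remainder: 6x⁴ + 10x³ − 87x² + 52x + 13.
Step 5: lead(6x⁴ + 10x³ − 87x² + 52x + 13) ÷ lead(D) = 6x⁴ ÷ 2x³ = 3x. Subtract (3x)·D = 6x⁴ + 24x³ − 24x² − 6x. Remainder: −14x³ − 63x² + 58x + 13.
Step 6: lead(−14x³ − 63x² + 58x + 13) ÷ lead(D) = −14x³ ÷ 2x³ = −7. Subtract (−7)·D = −14x³ − 56x² + 56x + 14. Remainder: −7x² + 2x − 1.

Q(x) = 6x⁵ + x⁴ − 9x³ + 2x² + 3x − 7; R(x) = −7x² + 2x − 1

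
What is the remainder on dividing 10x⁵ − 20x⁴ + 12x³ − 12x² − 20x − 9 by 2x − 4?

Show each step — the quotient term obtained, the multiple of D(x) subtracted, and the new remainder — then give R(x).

R(x) = −1

Step 1: lead(10x⁵ − 20x⁴ + 12x³ − 12x² − 20x − 9) ÷ lead(D) = 10x⁵ ÷ 2x = 5x⁴. Subtract (5x⁴)·D = 10x⁵ − 20x⁴. Remainder: 12x³ − 12x² − 20x − 9.
Step 2: lead(12x³ − 12x² − 20x − 9) ÷ lead(D) = 12x³ ÷ 2x = 6x². Subtract (6x²)·D = 12x³ − 24x². Remainder: 12x² − 20x − 9.
Step 3: lead(12x² − 20x − 9) ÷ lead(D) = 12x² ÷ 2x = 6x. Subtract (6x)·D = 12x² − 24x. Remainder: 4x − 9.
Step 4: lead(4x − 9) ÷ lead(D) = 4x ÷ 2x = 2. Subtract (2)·D = 4x − 8. Remainder: −1.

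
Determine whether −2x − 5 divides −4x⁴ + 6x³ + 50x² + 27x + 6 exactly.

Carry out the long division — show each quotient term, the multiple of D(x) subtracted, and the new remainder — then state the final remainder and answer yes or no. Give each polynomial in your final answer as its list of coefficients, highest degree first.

Step 1: lead(−4x⁴ + 6x³ + 50x² + 27x + 6) ÷ lead(D) = −4x⁴ ÷ −2x = 2x³. Subtract (2x³)·D = −4x⁴ − 10x³. Remainder: 16x³ + 50x² + 27x + 6.
Step 2: lead(16x³ + 50x² + 27x + 6) ÷ lead(D) = 16x³ ÷ −2x = −8x². Subtract (−8x²)·D = 16x³ + 40x². Remainder: 10x² + 27x + 6.
Step 3: lead(10x² + 27x + 6) ÷ lead(D) = 10x² ÷ −2x = −5x. Subtract (−5x)·D = 10x² + 25x. Remainder: 2x + 6.
Step 4: lead(2x + 6) ÷ lead(D) = 2x ÷ −2x = −1. Subtract (−1)·D = 2x + 5. Remainder: 1.

R = [1], so D(x) is not a factor of P(x). no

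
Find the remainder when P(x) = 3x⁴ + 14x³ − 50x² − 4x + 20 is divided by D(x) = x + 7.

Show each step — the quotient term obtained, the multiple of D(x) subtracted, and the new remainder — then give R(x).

R(x) = −1

Step 1: lead(3x⁴ + 14x³ − 50x² − 4x + 20) ÷ lead(D) = 3x⁴ ÷ x = 3x³. Subtract (3x³)·D = 3x⁴ + 21x³. Remainder: −7x³ − 50x² − 4x + 20.
Step 2: lead(−7x³ − 50x² − 4x + 20) ÷ lead(D) = −7x³ ÷ x = −7x². Subtract (−7x²)·D = −7x³ − 49x². Remainder: −x² − 4x + 20.
Step 3: lead(−x² − 4x + 20) ÷ lead(D) = −x² ÷ x = −x. Subtract (−x)·D = −x² − 7x. Remainder: 3x + 20.
Step 4: lead(3x + 20) ÷ lead(D) = 3x ÷ x = 3. Subtract (3)·D = 3x + 21. Remainder: −1.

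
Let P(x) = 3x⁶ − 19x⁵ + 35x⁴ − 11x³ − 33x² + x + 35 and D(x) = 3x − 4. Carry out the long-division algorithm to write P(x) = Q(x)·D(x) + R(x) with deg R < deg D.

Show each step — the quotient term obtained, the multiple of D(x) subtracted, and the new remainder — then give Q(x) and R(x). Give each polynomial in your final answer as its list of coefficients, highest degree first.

Step 1: lead(3x⁶ − 19x⁵ + 35x⁴ − 11x³ − 33x² + x + 35) ÷ lead(D) = 3x⁶ ÷ 3x = x⁵. Subtract (x⁵)·D = 3x⁶ − 4x⁵. Remainder: −15x⁵ + 35x⁴ − 11x³ − 33x² + x + 35.
Step 2: lead(−15x⁵ + 35x⁴ − 11x³ − 33x² + x + 35) ÷ lead(D) = −15x⁵ ÷ 3x = −5x⁴. Subtract (−5x⁴)·D = −15x⁵ + 20x⁴. Remainder: 15x⁴ − 11x³ − 33x² + x + 35.
Step 3: lead(15x⁴ − 11x³ − 33x² + x + 35) ÷ lead(D) = 15x⁴ ÷ 3x = 5x³. Subtract (5x³)·D = 15x⁴ − 20x³. Remainder: 9x³ − 33x² + x + 35.
Step 4: lead(9x³ − 33x² + x + 35) ÷ lead(D) = 9x³ ÷ 3x = 3x². Subtract (3x²)·D = 9x³ − 12x². Remainder: −21x² + x + 35.
Step 5: lead(−21x² + x + 35) ÷ lead(D) = −21x² ÷ 3x = −7x. Subtract (−7x)·D = −21x² + 28x. Remainder: −27x + 35.
Step 6: lead(−27x + 35) ÷ lead(D) = −27x ÷ 3x = −9. Subtract (−9)·D = −27x + 36. Remainder: −1.

Q = [1, -5, 5, 3, -7, -9]; R = [-1]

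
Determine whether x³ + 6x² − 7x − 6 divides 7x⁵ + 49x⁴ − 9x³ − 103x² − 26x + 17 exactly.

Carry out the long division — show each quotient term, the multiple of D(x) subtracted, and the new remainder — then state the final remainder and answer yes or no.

Step 1: lead(7x⁵ + 49x⁴ − 9x³ − 103x² − 26x + 17) ÷ lead(D) = 7x⁵ ÷ x³ = 7x². Subtract (7x²)·D = 7x⁵ + 42x⁴ − 49x³ − 42x². Remainder: 7x⁴ + 40x³ − 61x² − 26x + 17.
Step 2: lead(7x⁴ + 40x³ − 61x² − 26x + 17) ÷ lead(D) = 7x⁴ ÷ x³ = 7x. Subtract (7x)·D = 7x⁴ + 42x³ − 49x² − 42x. Remainder: −2x³ − 12x² + 16x + 17.
Step 3: lead(−2x³ − 12x² + 16x + 17) ÷ lead(D) = −2x³ ÷ x³ = −2. Subtract (−2)·D = −2x³ − 12x² + 14x + 12. Remainder: 2x + 5.

R(x) = 2x + 5, so D(x) is not a factor of P(x). no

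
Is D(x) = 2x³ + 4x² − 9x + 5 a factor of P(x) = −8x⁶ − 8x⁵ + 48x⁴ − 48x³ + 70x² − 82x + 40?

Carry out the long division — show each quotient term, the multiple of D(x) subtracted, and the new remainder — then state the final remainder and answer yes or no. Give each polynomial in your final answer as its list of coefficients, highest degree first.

Step 1: lead(−8x⁶ − 8x⁵ + 48x⁴ − 48x³ + 70x² − 82x + 40) ÷ lead(D) = −8x⁶ ÷ 2x³ = −4x³. Subtract (−4x³)·D = −8x⁶ − 16x⁵ + 36x⁴ − 20x³. Remainder: 8x⁵ + 12x⁴ − 28x³ + 70x² − 82x + 40.
Step 2: lead(8x⁵ + 12x⁴ − 28x³ + 70x² − 82x + 40) ÷ lead(D) = 8x⁵ ÷ 2x³ = 4x². Subtract (4x²)·D = 8x⁵ + 16x⁴ − 36x³ + 20x². Remainder: −4x⁴ + 8x³ + 50x² − 82x + 40.
Step 3: lead(−4x⁴ + 8x³ + 50x² − 82x + 40) ÷ lead(D) = −4x⁴ ÷ 2x³ = −2x. Subtract (−2x)·D = −4x⁴ − 8x³ + 18x² − 10x. Remainder: 16x³ + 32x² − 72x + 40.
Step 4: lead(16x³ + 32x² − 72x + 40) ÷ lead(D) = 16x³ ÷ 2x³ = 8. Subtract (8)·D = 16x³ + 32x² − 72x + 40. Remainder: 0.

R = [0], so D(x) is a factor of P(x). yes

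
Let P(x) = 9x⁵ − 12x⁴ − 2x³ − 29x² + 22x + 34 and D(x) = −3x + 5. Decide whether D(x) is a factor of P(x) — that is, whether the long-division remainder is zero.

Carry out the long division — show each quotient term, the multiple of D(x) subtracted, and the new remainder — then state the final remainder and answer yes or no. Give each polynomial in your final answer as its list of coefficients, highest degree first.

Step 1: lead(9x⁵ − 12x⁴ − 2x³ − 29x² + 22x + 34) ÷ lead(D) = 9x⁵ ÷ −3x = −3x⁴. Subtract (−3x⁴)·D = 9x⁵ − 15x⁴. Remainder: 3x⁴ − 2x³ − 29x² + 22x + 34.
Step 2: lead(3x⁴ − 2x³ − 29x² + 22x + 34) ÷ lead(D) = 3x⁴ ÷ −3x = −x³. Subtract (−x³)·D = 3x⁴ − 5x³. Remainder: 3x³ − 29x² + 22x + 34.
Step 3: lead(3x³ − 29x² + 22x + 34) ÷ lead(D) = 3x³ ÷ −3x = −x². Subtract (−x²)·D = 3x³ − 5x². Remainder: −24x² + 22x + 34.
Step 4: lead(−24x² + 22x + 34) ÷ lead(D) = −24x² ÷ −3x = 8x. Subtract (8x)·D = −24x² + 40x. Remainder: −18x + 34.
Step 5: lead(−18x + 34) ÷ lead(D) = −18x ÷ −3x = 6. Subtract (6)·D = −18x + 30. Remainder: 4.

R = [4], so D(x) is not a factor of P(x). no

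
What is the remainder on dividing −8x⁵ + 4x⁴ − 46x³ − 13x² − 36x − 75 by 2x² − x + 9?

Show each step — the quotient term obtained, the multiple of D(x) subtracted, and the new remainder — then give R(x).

Step 1: lead(−8x⁵ + 4x⁴ − 46x³ − 13x² − 36x − 75) ÷ lead(D) = −8x⁵ ÷ 2x² = −4x³. Subtract (−4x³)·D = −8x⁵ + 4x⁴ − 36x³. Remainder: −10x³ − 13x² − 36x − 75.
Step 2: lead(−10x³ − 13x² − 36x − 75) ÷ lead(D) = −10x³ ÷ 2x² = −5x. Subtract (−5x)·D = −10x³ + 5x² − 45x. Remainder: −18x² + 9x − 75.
Step 3: lead(−18x² + 9x − 75) ÷ lead(D) = −18x² ÷ 2x² = −9. Subtract (−9)·D = −18x² + 9x − 81. Remainder: 6.

R(x) = 6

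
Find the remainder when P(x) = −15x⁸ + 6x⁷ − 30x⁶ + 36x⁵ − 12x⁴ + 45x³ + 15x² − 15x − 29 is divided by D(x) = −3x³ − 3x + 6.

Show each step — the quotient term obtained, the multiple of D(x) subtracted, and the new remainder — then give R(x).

R(x) = 1

Step 1: lead(−15x⁸ + 6x⁷ − 30x⁶ + 36x⁵ − 12x⁴ + 45x³ + 15x² − 15x − 29) ÷ lead(D) = −15x⁸ ÷ −3x³ = 5x⁵. Subtract (5x⁵)·D = −15x⁸ − 15x⁶ + 30x⁵. Remainder: 6x⁷ − 15x⁶ + 6x⁵ − 12x⁴ + 45x³ + 15x² − 15x − 29.
Step 2: lead(6x⁷ − 15x⁶ + 6x⁵ − 12x⁴ + 45x³ + 15x² − 15x − 29) ÷ lead(D) = 6x⁷ ÷ −3x³ = −2x⁴. Subtract (−2x⁴)·D = 6x⁷ + 6x⁵ − 12x⁴. Remainder: −15x⁶ + 45x³ + 15x² − 15x − 29.
Step 3: lead(−15x⁶ + 45x³ + 15x² − 15x − 29) ÷ lead(D) = −15x⁶ ÷ −3x³ = 5x³. Subtract (5x³)·D = −15x⁶ − 15x⁴ + 30x³. Remainder: 15x⁴ + 15x³ + 15x² − 15x − 29.
Step 4: lead(15x⁴ + 15x³ + 15x² − 15x − 29) ÷ lead(D) = 15x⁴ ÷ −3x³ = −5x. Subtract (−5x)·D = 15x⁴ + 15x² − 30x. Remainder: 15x³ + 15x − 29.
Step 5: lead(15x³ + 15x − 29) ÷ lead(D) = 15x³ ÷ −3x³ = −5. Subtract (−5)·D = 15x³ + 15x − 30. Remainder: 1.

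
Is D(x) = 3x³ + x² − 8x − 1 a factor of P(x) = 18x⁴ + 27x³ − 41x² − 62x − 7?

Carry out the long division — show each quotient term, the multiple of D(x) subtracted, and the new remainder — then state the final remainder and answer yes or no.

R(x) = 0, so D(x) is a factor of P(x). yes

Step 1: lead(18x⁴ + 27x³ − 41x² − 62x − 7) ÷ lead(D) = 18x⁴ ÷ 3x³ = 6x. Subtract (6x)·D = 18x⁴ + 6x³ − 48x² − 6x. Remainder: 21x³ + 7x² − 56x − 7.
Step 2: lead(21x³ + 7x² − 56x − 7) ÷ lead(D) = 21x³ ÷ 3x³ = 7. Subtract (7)·D = 21x³ + 7x² − 56x − 7. Remainder: 0.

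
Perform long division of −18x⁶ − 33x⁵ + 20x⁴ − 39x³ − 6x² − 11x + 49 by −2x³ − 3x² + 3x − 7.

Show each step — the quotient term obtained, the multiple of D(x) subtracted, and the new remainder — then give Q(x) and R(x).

Q(x) = 9x³ + 3x² − x − 6; R(x) = 7

Step 1: lead(−18x⁶ − 33x⁵ + 20x⁴ − 39x³ − 6x² − 11x + 49) ÷ lead(D) = −18x⁶ ÷ −2x³ = 9x³. Subtract (9x³)·D = −18x⁶ − 27x⁵ + 27x⁴ − 63x³. Remainder: −6x⁵ − 7x⁴ + 24x³ − 6x² − 11x + 49.
Step 2: lead(−6x⁵ − 7x⁴ + 24x³ − 6x² − 11x + 49) ÷ lead(D) = −6x⁵ ÷ −2x³ = 3x². Subtract (3x²)·D = −6x⁵ − 9x⁴ + 9x³ − 21x². Remainder: 2x⁴ + 15x³ + 15x² − 11x + 49.
Step 3: lead(2x⁴ + 15x³ + 15x² − 11x + 49) ÷ lead(D) = 2x⁴ ÷ −2x³ = −x. Subtract (−x)·D = 2x⁴ + 3x³ − 3x² + 7x. Remainder: 12x³ + 18x² − 18x + 49.
Step 4: lead(12x³ + 18x² − 18x + 49) ÷ lead(D) = 12x³ ÷ −2x³ = −6. Subtract (−6)·D = 12x³ + 18x² − 18x + 42. Remainder: 7.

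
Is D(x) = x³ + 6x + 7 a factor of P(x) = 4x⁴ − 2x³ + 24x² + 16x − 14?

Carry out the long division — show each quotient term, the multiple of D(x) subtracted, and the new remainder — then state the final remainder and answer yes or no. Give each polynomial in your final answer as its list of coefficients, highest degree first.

R = [0], so D(x) is a factor of P(x). yes

Step 1: lead(4x⁴ − 2x³ + 24x² + 16x − 14) ÷ lead(D) = 4x⁴ ÷ x³ = 4x. Subtract (4x)·D = 4x⁴ + 24x² + 28x. Remainder: −2x³ − 12x − 14.
Step 2: lead(−2x³ − 12x − 14) ÷ lead(D) = −2x³ ÷ x³ = −2. Subtract (−2)·D = −2x³ − 12x − 14. Remainder: 0.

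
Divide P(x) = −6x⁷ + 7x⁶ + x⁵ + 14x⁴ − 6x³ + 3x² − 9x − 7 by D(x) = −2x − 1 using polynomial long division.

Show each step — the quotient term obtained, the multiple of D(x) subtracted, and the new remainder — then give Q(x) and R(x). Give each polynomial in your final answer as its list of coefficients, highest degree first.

Step 1: lead(−6x⁷ + 7x⁶ + x⁵ + 14x⁴ − 6x³ + 3x² − 9x − 7) ÷ lead(D) = −6x⁷ ÷ −2x = 3x⁶. Subtract (3x⁶)·D = −6x⁷ − 3x⁶. Remainder: 10x⁶ + x⁵ + 14x⁴ − 6x³ + 3x² − 9x − 7.
Step 2: lead(10x⁶ + x⁵ + 14x⁴ − 6x³ + 3x² − 9x − 7) ÷ lead(D) = 10x⁶ ÷ −2x = −5x⁵. Subtract (−5x⁵)·D = 10x⁶ + 5x⁵. Remainder: −4x⁵ + 14x⁴ − 6x³ + 3x² − 9x − 7.
Step 3: lead(−4x⁵ + 14x⁴ − 6x³ + 3x² − 9x − 7) ÷ lead(D) = −4x⁵ ÷ −2x = 2x⁴. Subtract (2x⁴)·D = −4x⁵ − 2x⁴. Remainder: 16x⁴ − 6x³ + 3x² − 9x − 7.
Step 4: lead(16x⁴ − 6x³ + 3x² − 9x − 7) ÷ lead(D) = 16x⁴ ÷ −2x = −8x³. Subtract (−8x³)·D = 16x⁴ + 8x³. Remainder: −14x³ + 3x² − 9x − 7.
Step 5: lead(−14x³ + 3x² − 9x − 7) ÷ lead(D) = −14x³ ÷ −2x = 7x². Subtract (7x²)·D = −14x³ − 7x². Remainder: 10x² − 9x − 7.
Step 6: lead(10x² − 9x − 7) ÷ lead(D) = 10x² ÷ −2x = −5x. Subtract (−5x)·D = 10x² + 5x. Remainder: −14x − 7.
Step 7: lead(−14x − 7) ÷ lead(D) = −14x ÷ −2x = 7. Subtract (7)·D = −14x − 7. Remainder: 0.

Q = [3, -5, 2, -8, 7, -5, 7]; R = [0]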